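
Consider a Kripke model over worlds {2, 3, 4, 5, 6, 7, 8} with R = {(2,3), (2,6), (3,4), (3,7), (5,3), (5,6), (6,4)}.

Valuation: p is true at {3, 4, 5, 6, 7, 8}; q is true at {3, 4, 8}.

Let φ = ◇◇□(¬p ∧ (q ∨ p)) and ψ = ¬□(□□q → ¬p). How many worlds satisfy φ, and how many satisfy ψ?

2 and 4

For ◇◇□(¬p ∧ (q ∨ p)):
2: successors {3, 6}; ◇□(¬p ∧ (q ∨ p)) there: 3:T, 6:T. ✓
3: successors {4, 7}; ◇□(¬p ∧ (q ∨ p)) there: 4:F, 7:F. ✗
4: no successors, so ◇◇□(¬p ∧ (q ∨ p)) fails. ✗
5: successors {3, 6}; ◇□(¬p ∧ (q ∨ p)) there: 3:T, 6:T. ✓
6: successors {4}; ◇□(¬p ∧ (q ∨ p)) there: 4:F. ✗
7: no successors, so ◇◇□(¬p ∧ (q ∨ p)) fails. ✗
8: no successors, so ◇◇□(¬p ∧ (q ∨ p)) fails. ✗
— 2 worlds.
For ¬□(□□q → ¬p):
2: □(□□q → ¬p) is F. ✓
3: □(□□q → ¬p) is F. ✓
4: □(□□q → ¬p) is T. ✗
5: □(□□q → ¬p) is F. ✓
6: □(□□q → ¬p) is F. ✓
7: □(□□q → ¬p) is T. ✗
8: □(□□q → ¬p) is T. ✗
— 4 worlds.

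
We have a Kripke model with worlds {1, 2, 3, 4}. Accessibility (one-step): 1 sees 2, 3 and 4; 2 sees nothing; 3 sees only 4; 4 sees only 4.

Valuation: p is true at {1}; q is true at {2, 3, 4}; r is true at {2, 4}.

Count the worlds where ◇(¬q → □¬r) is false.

1: successors {2, 3, 4}; ¬q → □¬r there: 2:T, 3:T, 4:T. ✓
2: no successors, so ◇(¬q → □¬r) fails. ✗
3: successors {4}; ¬q → □¬r there: 4:T. ✓
4: successors {4}; ¬q → □¬r there: 4:T. ✓
Satisfying worlds: {1, 3, 4}.
So ◇(¬q → □¬r) fails at the other 1 world.

1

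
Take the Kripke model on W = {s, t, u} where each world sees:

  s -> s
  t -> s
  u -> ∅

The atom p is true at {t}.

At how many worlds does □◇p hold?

s: successors {s}; ◇p there: s:F. ✗
t: successors {s}; ◇p there: s:F. ✗
u: no successors, so □◇p holds vacuously. ✓
Satisfying worlds: {u}.

1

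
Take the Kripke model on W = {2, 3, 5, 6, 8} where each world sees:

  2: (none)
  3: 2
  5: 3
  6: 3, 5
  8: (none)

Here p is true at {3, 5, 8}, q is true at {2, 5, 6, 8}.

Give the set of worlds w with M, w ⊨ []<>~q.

2: no successors, so []<>~q holds vacuously. ✓
3: successors {2}; <>~q there: 2:F. ✗
5: successors {3}; <>~q there: 3:F. ✗
6: successors {3, 5}; <>~q there: 3:F, 5:T. ✗
8: no successors, so []<>~q holds vacuously. ✓

{2, 8}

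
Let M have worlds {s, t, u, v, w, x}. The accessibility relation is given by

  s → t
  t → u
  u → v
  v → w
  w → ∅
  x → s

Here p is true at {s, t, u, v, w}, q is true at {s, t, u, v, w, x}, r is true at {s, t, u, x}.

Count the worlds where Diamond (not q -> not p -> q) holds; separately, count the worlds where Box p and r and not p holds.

5 and 1

For Diamond (not q -> not p -> q):
s: successors {t}; not q -> not p -> q there: t:T. ✓
t: successors {u}; not q -> not p -> q there: u:T. ✓
u: successors {v}; not q -> not p -> q there: v:T. ✓
v: successors {w}; not q -> not p -> q there: w:T. ✓
w: no successors, so Diamond (not q -> not p -> q) fails. ✗
x: successors {s}; not q -> not p -> q there: s:T. ✓
— 5 worlds.
For Box p and r and not p:
s: Box p is T, r and not p is F. ✗
t: Box p is T, r and not p is F. ✗
u: Box p is T, r and not p is F. ✗
v: Box p is T, r and not p is F. ✗
w: Box p is T, r and not p is F. ✗
x: Box p is T, r and not p is T. ✓
— 1 world.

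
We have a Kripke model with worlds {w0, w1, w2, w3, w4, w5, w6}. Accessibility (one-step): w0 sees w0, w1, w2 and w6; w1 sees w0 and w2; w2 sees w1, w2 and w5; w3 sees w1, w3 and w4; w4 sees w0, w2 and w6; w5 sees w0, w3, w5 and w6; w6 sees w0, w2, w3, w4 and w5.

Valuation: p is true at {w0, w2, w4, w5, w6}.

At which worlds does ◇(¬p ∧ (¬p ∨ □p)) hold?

w0: successors {w0, w1, w2, w6}; ¬p ∧ (¬p ∨ □p) there: w0:F, w1:T, w2:F, w6:F. ✓
w1: successors {w0, w2}; ¬p ∧ (¬p ∨ □p) there: w0:F, w2:F. ✗
w2: successors {w1, w2, w5}; ¬p ∧ (¬p ∨ □p) there: w1:T, w2:F, w5:F. ✓
w3: successors {w1, w3, w4}; ¬p ∧ (¬p ∨ □p) there: w1:T, w3:T, w4:F. ✓
w4: successors {w0, w2, w6}; ¬p ∧ (¬p ∨ □p) there: w0:F, w2:F, w6:F. ✗
w5: successors {w0, w3, w5, w6}; ¬p ∧ (¬p ∨ □p) there: w0:F, w3:T, w5:F, w6:F. ✓
w6: successors {w0, w2, w3, w4, w5}; ¬p ∧ (¬p ∨ □p) there: w0:F, w2:F, w3:T, w4:F, w5:F. ✓

{w0, w2, w3, w5, w6}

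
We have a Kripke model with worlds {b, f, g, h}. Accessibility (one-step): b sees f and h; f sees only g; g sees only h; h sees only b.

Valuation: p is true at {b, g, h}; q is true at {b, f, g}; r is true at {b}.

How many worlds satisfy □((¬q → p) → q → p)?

b: successors {f, h}; (¬q → p) → q → p there: f:F, h:T. ✗
f: successors {g}; (¬q → p) → q → p there: g:T. ✓
g: successors {h}; (¬q → p) → q → p there: h:T. ✓
h: successors {b}; (¬q → p) → q → p there: b:T. ✓
Satisfying worlds: {f, g, h}.

3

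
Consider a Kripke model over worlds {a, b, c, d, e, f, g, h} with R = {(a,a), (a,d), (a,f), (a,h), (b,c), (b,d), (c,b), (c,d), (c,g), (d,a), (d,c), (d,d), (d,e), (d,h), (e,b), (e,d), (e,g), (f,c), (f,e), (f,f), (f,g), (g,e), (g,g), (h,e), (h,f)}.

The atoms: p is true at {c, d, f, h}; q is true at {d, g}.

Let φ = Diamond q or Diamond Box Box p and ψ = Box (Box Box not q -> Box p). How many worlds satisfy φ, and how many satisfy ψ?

For Diamond q or Diamond Box Box p:
a: Diamond q is T, Diamond Box Box p is F. ✓
b: Diamond q is T, Diamond Box Box p is F. ✓
c: Diamond q is T, Diamond Box Box p is F. ✓
d: Diamond q is T, Diamond Box Box p is F. ✓
e: Diamond q is T, Diamond Box Box p is F. ✓
f: Diamond q is T, Diamond Box Box p is F. ✓
g: Diamond q is T, Diamond Box Box p is F. ✓
h: Diamond q is F, Diamond Box Box p is F. ✗
— 7 worlds.
For Box (Box Box not q -> Box p):
a: successors {a, d, f, h}; Box Box not q -> Box p there: a:T, d:T, f:T, h:T. ✓
b: successors {c, d}; Box Box not q -> Box p there: c:T, d:T. ✓
c: successors {b, d, g}; Box Box not q -> Box p there: b:T, d:T, g:T. ✓
d: successors {a, c, d, e, h}; Box Box not q -> Box p there: a:T, c:T, d:T, e:T, h:T. ✓
e: successors {b, d, g}; Box Box not q -> Box p there: b:T, d:T, g:T. ✓
f: successors {c, e, f, g}; Box Box not q -> Box p there: c:T, e:T, f:T, g:T. ✓
g: successors {e, g}; Box Box not q -> Box p there: e:T, g:T. ✓
h: successors {e, f}; Box Box not q -> Box p there: e:T, f:T. ✓
— 8 worlds.

7 and 8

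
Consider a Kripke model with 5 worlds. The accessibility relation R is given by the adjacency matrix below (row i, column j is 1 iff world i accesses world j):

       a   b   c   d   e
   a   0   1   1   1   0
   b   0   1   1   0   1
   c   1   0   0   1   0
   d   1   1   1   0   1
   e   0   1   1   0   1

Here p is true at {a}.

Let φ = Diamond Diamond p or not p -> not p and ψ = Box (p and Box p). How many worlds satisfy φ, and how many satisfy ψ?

4 and 0

For Diamond Diamond p or not p -> not p:
a: Diamond Diamond p or not p is T, not p is F. ✗
b: Diamond Diamond p or not p is T, not p is T. ✓
c: Diamond Diamond p or not p is T, not p is T. ✓
d: Diamond Diamond p or not p is T, not p is T. ✓
e: Diamond Diamond p or not p is T, not p is T. ✓
— 4 worlds.
For Box (p and Box p):
a: successors {b, c, d}; p and Box p there: b:F, c:F, d:F. ✗
b: successors {b, c, e}; p and Box p there: b:F, c:F, e:F. ✗
c: successors {a, d}; p and Box p there: a:F, d:F. ✗
d: successors {a, b, c, e}; p and Box p there: a:F, b:F, c:F, e:F. ✗
e: successors {b, c, e}; p and Box p there: b:F, c:F, e:F. ✗
— 0 worlds.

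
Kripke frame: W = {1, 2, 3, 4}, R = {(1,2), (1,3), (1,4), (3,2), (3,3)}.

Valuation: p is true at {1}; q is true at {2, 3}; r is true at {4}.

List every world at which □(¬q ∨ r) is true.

{2, 4}

1: successors {2, 3, 4}; ¬q ∨ r there: 2:F, 3:F, 4:T. ✗
2: no successors, so □(¬q ∨ r) holds vacuously. ✓
3: successors {2, 3}; ¬q ∨ r there: 2:F, 3:F. ✗
4: no successors, so □(¬q ∨ r) holds vacuously. ✓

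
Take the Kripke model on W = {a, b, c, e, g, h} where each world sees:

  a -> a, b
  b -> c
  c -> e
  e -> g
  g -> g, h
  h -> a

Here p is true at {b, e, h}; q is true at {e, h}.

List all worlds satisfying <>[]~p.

{a, c, g}

a: successors {a, b}; []~p there: a:F, b:T. ✓
b: successors {c}; []~p there: c:F. ✗
c: successors {e}; []~p there: e:T. ✓
e: successors {g}; []~p there: g:F. ✗
g: successors {g, h}; []~p there: g:F, h:T. ✓
h: successors {a}; []~p there: a:F. ✗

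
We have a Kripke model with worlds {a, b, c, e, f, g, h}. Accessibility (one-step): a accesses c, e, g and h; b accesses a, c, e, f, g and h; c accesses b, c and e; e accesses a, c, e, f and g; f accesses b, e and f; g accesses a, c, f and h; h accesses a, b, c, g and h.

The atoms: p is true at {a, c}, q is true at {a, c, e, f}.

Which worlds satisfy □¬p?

a: successors {c, e, g, h}; ¬p there: c:F, e:T, g:T, h:T. ✗
b: successors {a, c, e, f, g, h}; ¬p there: a:F, c:F, e:T, f:T, g:T, h:T. ✗
c: successors {b, c, e}; ¬p there: b:T, c:F, e:T. ✗
e: successors {a, c, e, f, g}; ¬p there: a:F, c:F, e:T, f:T, g:T. ✗
f: successors {b, e, f}; ¬p there: b:T, e:T, f:T. ✓
g: successors {a, c, f, h}; ¬p there: a:F, c:F, f:T, h:T. ✗
h: successors {a, b, c, g, h}; ¬p there: a:F, b:T, c:F, g:T, h:T. ✗

{f}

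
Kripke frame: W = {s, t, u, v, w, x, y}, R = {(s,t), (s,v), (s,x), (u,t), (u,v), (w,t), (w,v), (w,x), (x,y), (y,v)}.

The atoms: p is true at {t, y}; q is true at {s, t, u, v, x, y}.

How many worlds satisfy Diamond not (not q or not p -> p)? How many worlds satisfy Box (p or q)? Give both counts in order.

For Diamond not (not q or not p -> p):
s: successors {t, v, x}; not (not q or not p -> p) there: t:F, v:T, x:T. ✓
t: no successors, so Diamond not (not q or not p -> p) fails. ✗
u: successors {t, v}; not (not q or not p -> p) there: t:F, v:T. ✓
v: no successors, so Diamond not (not q or not p -> p) fails. ✗
w: successors {t, v, x}; not (not q or not p -> p) there: t:F, v:T, x:T. ✓
x: successors {y}; not (not q or not p -> p) there: y:F. ✗
y: successors {v}; not (not q or not p -> p) there: v:T. ✓
— 4 worlds.
For Box (p or q):
s: successors {t, v, x}; p or q there: t:T, v:T, x:T. ✓
t: no successors, so Box (p or q) holds vacuously. ✓
u: successors {t, v}; p or q there: t:T, v:T. ✓
v: no successors, so Box (p or q) holds vacuously. ✓
w: successors {t, v, x}; p or q there: t:T, v:T, x:T. ✓
x: successors {y}; p or q there: y:T. ✓
y: successors {v}; p or q there: v:T. ✓
— 7 worlds.

4 and 7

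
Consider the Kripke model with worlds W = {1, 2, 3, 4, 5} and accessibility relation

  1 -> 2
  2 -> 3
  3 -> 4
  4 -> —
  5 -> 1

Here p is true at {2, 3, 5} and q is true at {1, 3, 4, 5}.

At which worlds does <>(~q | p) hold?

{1, 2}

1: successors {2}; ~q | p there: 2:T. ✓
2: successors {3}; ~q | p there: 3:T. ✓
3: successors {4}; ~q | p there: 4:F. ✗
4: no successors, so <>(~q | p) fails. ✗
5: successors {1}; ~q | p there: 1:F. ✗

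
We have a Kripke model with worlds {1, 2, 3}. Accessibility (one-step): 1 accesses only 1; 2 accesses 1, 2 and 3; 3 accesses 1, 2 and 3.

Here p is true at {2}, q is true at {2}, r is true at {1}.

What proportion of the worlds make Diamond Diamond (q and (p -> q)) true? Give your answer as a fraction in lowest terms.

2/3

1: successors {1}; Diamond (q and (p -> q)) there: 1:F. ✗
2: successors {1, 2, 3}; Diamond (q and (p -> q)) there: 1:F, 2:T, 3:T. ✓
3: successors {1, 2, 3}; Diamond (q and (p -> q)) there: 1:F, 2:T, 3:T. ✓
That's 2 of 3 worlds, so 2/3.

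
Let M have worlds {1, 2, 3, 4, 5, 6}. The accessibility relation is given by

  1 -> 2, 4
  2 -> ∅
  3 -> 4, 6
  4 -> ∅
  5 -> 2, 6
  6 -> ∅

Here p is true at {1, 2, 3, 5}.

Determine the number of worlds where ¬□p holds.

3

1: □p is F. ✓
2: □p is T. ✗
3: □p is F. ✓
4: □p is T. ✗
5: □p is F. ✓
6: □p is T. ✗
Satisfying worlds: {1, 3, 5}.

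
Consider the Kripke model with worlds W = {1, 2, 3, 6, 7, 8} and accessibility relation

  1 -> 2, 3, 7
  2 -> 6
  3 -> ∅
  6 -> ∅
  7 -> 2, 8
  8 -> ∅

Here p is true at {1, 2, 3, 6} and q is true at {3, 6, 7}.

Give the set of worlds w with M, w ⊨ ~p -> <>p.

{1, 2, 3, 6, 7}

1: ~p is F, <>p is T. ✓
2: ~p is F, <>p is T. ✓
3: ~p is F, <>p is F. ✓
6: ~p is F, <>p is F. ✓
7: ~p is T, <>p is T. ✓
8: ~p is T, <>p is F. ✗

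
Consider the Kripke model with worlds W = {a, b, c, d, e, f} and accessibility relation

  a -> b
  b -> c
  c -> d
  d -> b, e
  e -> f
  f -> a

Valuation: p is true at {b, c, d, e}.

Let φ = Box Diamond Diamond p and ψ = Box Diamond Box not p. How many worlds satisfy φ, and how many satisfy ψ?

5 and 1

For Box Diamond Diamond p:
a: successors {b}; Diamond Diamond p there: b:T. ✓
b: successors {c}; Diamond Diamond p there: c:T. ✓
c: successors {d}; Diamond Diamond p there: d:T. ✓
d: successors {b, e}; Diamond Diamond p there: b:T, e:F. ✗
e: successors {f}; Diamond Diamond p there: f:T. ✓
f: successors {a}; Diamond Diamond p there: a:T. ✓
— 5 worlds.
For Box Diamond Box not p:
a: successors {b}; Diamond Box not p there: b:F. ✗
b: successors {c}; Diamond Box not p there: c:F. ✗
c: successors {d}; Diamond Box not p there: d:T. ✓
d: successors {b, e}; Diamond Box not p there: b:F, e:T. ✗
e: successors {f}; Diamond Box not p there: f:F. ✗
f: successors {a}; Diamond Box not p there: a:F. ✗
— 1 world.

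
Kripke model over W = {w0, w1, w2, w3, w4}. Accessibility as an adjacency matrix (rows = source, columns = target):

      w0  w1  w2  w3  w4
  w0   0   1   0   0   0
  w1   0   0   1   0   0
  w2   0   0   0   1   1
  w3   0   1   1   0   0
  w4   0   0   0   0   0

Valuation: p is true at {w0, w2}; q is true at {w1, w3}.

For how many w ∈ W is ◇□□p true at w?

1

w0: successors {w1}; □□p there: w1:F. ✗
w1: successors {w2}; □□p there: w2:F. ✗
w2: successors {w3, w4}; □□p there: w3:F, w4:T. ✓
w3: successors {w1, w2}; □□p there: w1:F, w2:F. ✗
w4: no successors, so ◇□□p fails. ✗
Satisfying worlds: {w2}.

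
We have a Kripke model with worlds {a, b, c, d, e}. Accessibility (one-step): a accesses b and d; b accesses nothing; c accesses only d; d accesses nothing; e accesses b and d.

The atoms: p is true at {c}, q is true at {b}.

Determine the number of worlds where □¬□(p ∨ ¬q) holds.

2

a: successors {b, d}; ¬□(p ∨ ¬q) there: b:F, d:F. ✗
b: no successors, so □¬□(p ∨ ¬q) holds vacuously. ✓
c: successors {d}; ¬□(p ∨ ¬q) there: d:F. ✗
d: no successors, so □¬□(p ∨ ¬q) holds vacuously. ✓
e: successors {b, d}; ¬□(p ∨ ¬q) there: b:F, d:F. ✗
Satisfying worlds: {b, d}.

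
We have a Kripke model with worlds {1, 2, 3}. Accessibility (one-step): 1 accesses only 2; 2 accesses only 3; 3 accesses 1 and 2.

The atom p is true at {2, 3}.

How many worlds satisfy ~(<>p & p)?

1

1: <>p & p is F. ✓
2: <>p & p is T. ✗
3: <>p & p is T. ✗
Satisfying worlds: {1}.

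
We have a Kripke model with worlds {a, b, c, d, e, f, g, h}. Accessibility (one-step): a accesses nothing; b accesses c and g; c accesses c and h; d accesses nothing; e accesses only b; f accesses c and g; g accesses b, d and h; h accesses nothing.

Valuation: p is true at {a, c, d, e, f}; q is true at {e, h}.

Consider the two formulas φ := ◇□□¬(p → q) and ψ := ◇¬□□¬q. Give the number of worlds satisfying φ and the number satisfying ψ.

For ◇□□¬(p → q):
a: no successors, so ◇□□¬(p → q) fails. ✗
b: successors {c, g}; □□¬(p → q) there: c:F, g:F. ✗
c: successors {c, h}; □□¬(p → q) there: c:F, h:T. ✓
d: no successors, so ◇□□¬(p → q) fails. ✗
e: successors {b}; □□¬(p → q) there: b:F. ✗
f: successors {c, g}; □□¬(p → q) there: c:F, g:F. ✗
g: successors {b, d, h}; □□¬(p → q) there: b:F, d:T, h:T. ✓
h: no successors, so ◇□□¬(p → q) fails. ✗
— 2 worlds.
For ◇¬□□¬q:
a: no successors, so ◇¬□□¬q fails. ✗
b: successors {c, g}; ¬□□¬q there: c:T, g:F. ✓
c: successors {c, h}; ¬□□¬q there: c:T, h:F. ✓
d: no successors, so ◇¬□□¬q fails. ✗
e: successors {b}; ¬□□¬q there: b:T. ✓
f: successors {c, g}; ¬□□¬q there: c:T, g:F. ✓
g: successors {b, d, h}; ¬□□¬q there: b:T, d:F, h:F. ✓
h: no successors, so ◇¬□□¬q fails. ✗
— 5 worlds.

2 and 5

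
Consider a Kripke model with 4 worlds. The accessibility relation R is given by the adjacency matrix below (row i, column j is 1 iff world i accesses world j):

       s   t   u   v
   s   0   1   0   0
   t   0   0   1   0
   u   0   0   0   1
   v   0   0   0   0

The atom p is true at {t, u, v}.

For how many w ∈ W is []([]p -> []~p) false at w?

s: successors {t}; []p -> []~p there: t:F. ✗
t: successors {u}; []p -> []~p there: u:F. ✗
u: successors {v}; []p -> []~p there: v:T. ✓
v: no successors, so []([]p -> []~p) holds vacuously. ✓
Satisfying worlds: {u, v}.
So []([]p -> []~p) fails at the other 2 worlds.

2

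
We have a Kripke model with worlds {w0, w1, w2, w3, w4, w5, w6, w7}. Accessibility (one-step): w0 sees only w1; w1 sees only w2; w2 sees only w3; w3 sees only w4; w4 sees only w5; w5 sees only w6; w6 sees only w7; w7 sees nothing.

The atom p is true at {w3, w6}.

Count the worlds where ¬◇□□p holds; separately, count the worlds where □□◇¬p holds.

4 and 5

For ¬◇□□p:
w0: ◇□□p is T. ✗
w1: ◇□□p is F. ✓
w2: ◇□□p is F. ✓
w3: ◇□□p is T. ✗
w4: ◇□□p is F. ✓
w5: ◇□□p is T. ✗
w6: ◇□□p is T. ✗
w7: ◇□□p is F. ✓
— 4 worlds.
For □□◇¬p:
w0: successors {w1}; □◇¬p there: w1:F. ✗
w1: successors {w2}; □◇¬p there: w2:T. ✓
w2: successors {w3}; □◇¬p there: w3:T. ✓
w3: successors {w4}; □◇¬p there: w4:F. ✗
w4: successors {w5}; □◇¬p there: w5:T. ✓
w5: successors {w6}; □◇¬p there: w6:F. ✗
w6: successors {w7}; □◇¬p there: w7:T. ✓
w7: no successors, so □□◇¬p holds vacuously. ✓
— 5 worlds.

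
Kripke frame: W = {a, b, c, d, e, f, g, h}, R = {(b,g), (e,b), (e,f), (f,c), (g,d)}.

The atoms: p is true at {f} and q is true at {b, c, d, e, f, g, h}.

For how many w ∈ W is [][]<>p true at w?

6

a: no successors, so [][]<>p holds vacuously. ✓
b: successors {g}; []<>p there: g:F. ✗
c: no successors, so [][]<>p holds vacuously. ✓
d: no successors, so [][]<>p holds vacuously. ✓
e: successors {b, f}; []<>p there: b:F, f:F. ✗
f: successors {c}; []<>p there: c:T. ✓
g: successors {d}; []<>p there: d:T. ✓
h: no successors, so [][]<>p holds vacuously. ✓
Satisfying worlds: {a, c, d, f, g, h}.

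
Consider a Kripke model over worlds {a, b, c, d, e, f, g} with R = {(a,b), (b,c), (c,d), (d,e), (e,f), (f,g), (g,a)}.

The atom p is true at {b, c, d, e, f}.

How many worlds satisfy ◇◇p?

a: successors {b}; ◇p there: b:T. ✓
b: successors {c}; ◇p there: c:T. ✓
c: successors {d}; ◇p there: d:T. ✓
d: successors {e}; ◇p there: e:T. ✓
e: successors {f}; ◇p there: f:F. ✗
f: successors {g}; ◇p there: g:F. ✗
g: successors {a}; ◇p there: a:T. ✓
Satisfying worlds: {a, b, c, d, g}.

5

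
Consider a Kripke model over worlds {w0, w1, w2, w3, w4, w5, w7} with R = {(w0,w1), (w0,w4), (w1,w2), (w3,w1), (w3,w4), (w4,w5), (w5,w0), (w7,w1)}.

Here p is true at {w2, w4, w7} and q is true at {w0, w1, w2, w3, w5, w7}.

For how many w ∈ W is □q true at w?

w0: successors {w1, w4}; q there: w1:T, w4:F. ✗
w1: successors {w2}; q there: w2:T. ✓
w2: no successors, so □q holds vacuously. ✓
w3: successors {w1, w4}; q there: w1:T, w4:F. ✗
w4: successors {w5}; q there: w5:T. ✓
w5: successors {w0}; q there: w0:T. ✓
w7: successors {w1}; q there: w1:T. ✓
Satisfying worlds: {w1, w2, w4, w5, w7}.

5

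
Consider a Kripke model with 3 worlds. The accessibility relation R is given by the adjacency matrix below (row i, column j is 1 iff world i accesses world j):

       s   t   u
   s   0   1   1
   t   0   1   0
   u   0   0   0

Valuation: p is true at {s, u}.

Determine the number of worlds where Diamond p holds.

1

s: successors {t, u}; p there: t:F, u:T. ✓
t: successors {t}; p there: t:F. ✗
u: no successors, so Diamond p fails. ✗
Satisfying worlds: {s}.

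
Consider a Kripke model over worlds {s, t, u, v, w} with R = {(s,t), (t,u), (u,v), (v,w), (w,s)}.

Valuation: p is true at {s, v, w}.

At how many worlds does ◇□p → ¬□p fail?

2

s: ◇□p is F, ¬□p is T. ✓
t: ◇□p is T, ¬□p is T. ✓
u: ◇□p is T, ¬□p is F. ✗
v: ◇□p is T, ¬□p is F. ✗
w: ◇□p is F, ¬□p is F. ✓
Satisfying worlds: {s, t, w}.
So ◇□p → ¬□p fails at the other 2 worlds.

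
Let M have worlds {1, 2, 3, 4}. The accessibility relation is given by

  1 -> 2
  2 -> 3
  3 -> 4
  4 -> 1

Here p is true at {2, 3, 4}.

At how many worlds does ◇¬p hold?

1

1: successors {2}; ¬p there: 2:F. ✗
2: successors {3}; ¬p there: 3:F. ✗
3: successors {4}; ¬p there: 4:F. ✗
4: successors {1}; ¬p there: 1:T. ✓
Satisfying worlds: {4}.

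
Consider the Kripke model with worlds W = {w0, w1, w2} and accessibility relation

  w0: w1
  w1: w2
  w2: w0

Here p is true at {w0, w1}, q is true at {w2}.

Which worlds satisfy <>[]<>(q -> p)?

w0: successors {w1}; []<>(q -> p) there: w1:T. ✓
w1: successors {w2}; []<>(q -> p) there: w2:T. ✓
w2: successors {w0}; []<>(q -> p) there: w0:F. ✗

{w0, w1}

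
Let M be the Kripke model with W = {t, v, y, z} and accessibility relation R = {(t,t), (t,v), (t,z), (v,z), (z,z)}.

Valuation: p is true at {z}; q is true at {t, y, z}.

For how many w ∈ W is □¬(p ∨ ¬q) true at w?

t: successors {t, v, z}; ¬(p ∨ ¬q) there: t:T, v:F, z:F. ✗
v: successors {z}; ¬(p ∨ ¬q) there: z:F. ✗
y: no successors, so □¬(p ∨ ¬q) holds vacuously. ✓
z: successors {z}; ¬(p ∨ ¬q) there: z:F. ✗
Satisfying worlds: {y}.

1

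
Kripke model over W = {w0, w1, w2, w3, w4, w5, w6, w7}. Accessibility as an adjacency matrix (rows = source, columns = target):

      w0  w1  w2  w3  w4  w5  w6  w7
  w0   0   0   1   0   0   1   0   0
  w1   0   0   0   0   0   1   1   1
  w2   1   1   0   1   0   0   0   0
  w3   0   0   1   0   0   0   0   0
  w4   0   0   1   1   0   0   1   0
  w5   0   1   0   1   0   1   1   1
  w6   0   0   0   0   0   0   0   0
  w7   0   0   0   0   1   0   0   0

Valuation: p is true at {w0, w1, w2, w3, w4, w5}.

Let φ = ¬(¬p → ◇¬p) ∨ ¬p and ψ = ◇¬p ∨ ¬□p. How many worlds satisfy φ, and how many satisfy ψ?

2 and 3

For ¬(¬p → ◇¬p) ∨ ¬p:
w0: ¬(¬p → ◇¬p) is F, ¬p is F. ✗
w1: ¬(¬p → ◇¬p) is F, ¬p is F. ✗
w2: ¬(¬p → ◇¬p) is F, ¬p is F. ✗
w3: ¬(¬p → ◇¬p) is F, ¬p is F. ✗
w4: ¬(¬p → ◇¬p) is F, ¬p is F. ✗
w5: ¬(¬p → ◇¬p) is F, ¬p is F. ✗
w6: ¬(¬p → ◇¬p) is T, ¬p is T. ✓
w7: ¬(¬p → ◇¬p) is T, ¬p is T. ✓
— 2 worlds.
For ◇¬p ∨ ¬□p:
w0: ◇¬p is F, ¬□p is F. ✗
w1: ◇¬p is T, ¬□p is T. ✓
w2: ◇¬p is F, ¬□p is F. ✗
w3: ◇¬p is F, ¬□p is F. ✗
w4: ◇¬p is T, ¬□p is T. ✓
w5: ◇¬p is T, ¬□p is T. ✓
w6: ◇¬p is F, ¬□p is F. ✗
w7: ◇¬p is F, ¬□p is F. ✗
— 3 worlds.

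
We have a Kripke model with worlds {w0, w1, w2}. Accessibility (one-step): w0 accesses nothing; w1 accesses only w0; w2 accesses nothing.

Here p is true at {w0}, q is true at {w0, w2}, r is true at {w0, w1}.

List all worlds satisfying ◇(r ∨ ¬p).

{w1}

w0: no successors, so ◇(r ∨ ¬p) fails. ✗
w1: successors {w0}; r ∨ ¬p there: w0:T. ✓
w2: no successors, so ◇(r ∨ ¬p) fails. ✗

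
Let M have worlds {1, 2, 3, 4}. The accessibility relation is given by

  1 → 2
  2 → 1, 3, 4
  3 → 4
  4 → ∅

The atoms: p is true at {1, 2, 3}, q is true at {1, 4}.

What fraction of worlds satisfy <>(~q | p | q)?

3/4

1: successors {2}; ~q | p | q there: 2:T. ✓
2: successors {1, 3, 4}; ~q | p | q there: 1:T, 3:T, 4:T. ✓
3: successors {4}; ~q | p | q there: 4:T. ✓
4: no successors, so <>(~q | p | q) fails. ✗
That's 3 of 4 worlds, so 3/4.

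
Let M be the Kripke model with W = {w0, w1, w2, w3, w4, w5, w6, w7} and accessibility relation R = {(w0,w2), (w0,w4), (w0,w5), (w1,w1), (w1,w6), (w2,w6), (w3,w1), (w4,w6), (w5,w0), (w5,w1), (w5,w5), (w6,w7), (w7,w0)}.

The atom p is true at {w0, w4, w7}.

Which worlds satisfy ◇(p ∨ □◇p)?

w0: successors {w2, w4, w5}; p ∨ □◇p there: w2:T, w4:T, w5:F. ✓
w1: successors {w1, w6}; p ∨ □◇p there: w1:F, w6:T. ✓
w2: successors {w6}; p ∨ □◇p there: w6:T. ✓
w3: successors {w1}; p ∨ □◇p there: w1:F. ✗
w4: successors {w6}; p ∨ □◇p there: w6:T. ✓
w5: successors {w0, w1, w5}; p ∨ □◇p there: w0:T, w1:F, w5:F. ✓
w6: successors {w7}; p ∨ □◇p there: w7:T. ✓
w7: successors {w0}; p ∨ □◇p there: w0:T. ✓

{w0, w1, w2, w4, w5, w6, w7}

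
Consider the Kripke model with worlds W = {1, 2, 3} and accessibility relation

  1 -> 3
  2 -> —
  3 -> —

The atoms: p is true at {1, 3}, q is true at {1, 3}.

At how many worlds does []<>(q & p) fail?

1

1: successors {3}; <>(q & p) there: 3:F. ✗
2: no successors, so []<>(q & p) holds vacuously. ✓
3: no successors, so []<>(q & p) holds vacuously. ✓
Satisfying worlds: {2, 3}.
So []<>(q & p) fails at the other 1 world.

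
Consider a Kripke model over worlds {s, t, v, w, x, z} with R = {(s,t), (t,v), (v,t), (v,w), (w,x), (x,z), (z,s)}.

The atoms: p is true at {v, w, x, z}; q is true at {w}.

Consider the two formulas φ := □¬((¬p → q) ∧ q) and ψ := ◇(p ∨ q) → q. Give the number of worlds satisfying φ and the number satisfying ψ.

5 and 3

For □¬((¬p → q) ∧ q):
s: successors {t}; ¬((¬p → q) ∧ q) there: t:T. ✓
t: successors {v}; ¬((¬p → q) ∧ q) there: v:T. ✓
v: successors {t, w}; ¬((¬p → q) ∧ q) there: t:T, w:F. ✗
w: successors {x}; ¬((¬p → q) ∧ q) there: x:T. ✓
x: successors {z}; ¬((¬p → q) ∧ q) there: z:T. ✓
z: successors {s}; ¬((¬p → q) ∧ q) there: s:T. ✓
— 5 worlds.
For ◇(p ∨ q) → q:
s: ◇(p ∨ q) is F, q is F. ✓
t: ◇(p ∨ q) is T, q is F. ✗
v: ◇(p ∨ q) is T, q is F. ✗
w: ◇(p ∨ q) is T, q is T. ✓
x: ◇(p ∨ q) is T, q is F. ✗
z: ◇(p ∨ q) is F, q is F. ✓
— 3 worlds.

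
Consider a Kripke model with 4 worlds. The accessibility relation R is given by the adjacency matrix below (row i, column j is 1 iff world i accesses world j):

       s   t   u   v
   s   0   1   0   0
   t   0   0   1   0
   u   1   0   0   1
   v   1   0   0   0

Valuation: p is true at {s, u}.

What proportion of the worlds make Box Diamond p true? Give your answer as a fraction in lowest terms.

s: successors {t}; Diamond p there: t:T. ✓
t: successors {u}; Diamond p there: u:T. ✓
u: successors {s, v}; Diamond p there: s:F, v:T. ✗
v: successors {s}; Diamond p there: s:F. ✗
That's 2 of 4 worlds, so 2/4 = 1/2.

1/2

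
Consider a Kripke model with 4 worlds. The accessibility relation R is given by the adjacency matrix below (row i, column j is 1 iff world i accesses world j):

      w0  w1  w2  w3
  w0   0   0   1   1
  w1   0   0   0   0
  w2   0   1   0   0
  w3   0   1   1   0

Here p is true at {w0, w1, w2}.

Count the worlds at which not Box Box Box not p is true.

w0: Box Box Box not p is F. ✓
w1: Box Box Box not p is T. ✗
w2: Box Box Box not p is T. ✗
w3: Box Box Box not p is T. ✗
Satisfying worlds: {w0}.

1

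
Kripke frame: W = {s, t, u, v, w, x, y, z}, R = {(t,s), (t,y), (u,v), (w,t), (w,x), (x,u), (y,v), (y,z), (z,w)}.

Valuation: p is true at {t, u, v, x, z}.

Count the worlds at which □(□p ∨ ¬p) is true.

s: no successors, so □(□p ∨ ¬p) holds vacuously. ✓
t: successors {s, y}; □p ∨ ¬p there: s:T, y:T. ✓
u: successors {v}; □p ∨ ¬p there: v:T. ✓
v: no successors, so □(□p ∨ ¬p) holds vacuously. ✓
w: successors {t, x}; □p ∨ ¬p there: t:F, x:T. ✗
x: successors {u}; □p ∨ ¬p there: u:T. ✓
y: successors {v, z}; □p ∨ ¬p there: v:T, z:F. ✗
z: successors {w}; □p ∨ ¬p there: w:T. ✓
Satisfying worlds: {s, t, u, v, x, z}.

6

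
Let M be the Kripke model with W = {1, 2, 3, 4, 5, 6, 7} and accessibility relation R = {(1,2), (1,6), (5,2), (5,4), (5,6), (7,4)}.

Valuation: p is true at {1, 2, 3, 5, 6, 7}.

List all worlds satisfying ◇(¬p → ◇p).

1: successors {2, 6}; ¬p → ◇p there: 2:T, 6:T. ✓
2: no successors, so ◇(¬p → ◇p) fails. ✗
3: no successors, so ◇(¬p → ◇p) fails. ✗
4: no successors, so ◇(¬p → ◇p) fails. ✗
5: successors {2, 4, 6}; ¬p → ◇p there: 2:T, 4:F, 6:T. ✓
6: no successors, so ◇(¬p → ◇p) fails. ✗
7: successors {4}; ¬p → ◇p there: 4:F. ✗

{1, 5}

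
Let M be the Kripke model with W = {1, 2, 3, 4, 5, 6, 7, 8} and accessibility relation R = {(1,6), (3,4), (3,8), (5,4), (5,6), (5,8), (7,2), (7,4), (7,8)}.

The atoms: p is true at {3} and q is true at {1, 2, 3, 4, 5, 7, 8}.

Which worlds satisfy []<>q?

1: successors {6}; <>q there: 6:F. ✗
2: no successors, so []<>q holds vacuously. ✓
3: successors {4, 8}; <>q there: 4:F, 8:F. ✗
4: no successors, so []<>q holds vacuously. ✓
5: successors {4, 6, 8}; <>q there: 4:F, 6:F, 8:F. ✗
6: no successors, so []<>q holds vacuously. ✓
7: successors {2, 4, 8}; <>q there: 2:F, 4:F, 8:F. ✗
8: no successors, so []<>q holds vacuously. ✓

{2, 4, 6, 8}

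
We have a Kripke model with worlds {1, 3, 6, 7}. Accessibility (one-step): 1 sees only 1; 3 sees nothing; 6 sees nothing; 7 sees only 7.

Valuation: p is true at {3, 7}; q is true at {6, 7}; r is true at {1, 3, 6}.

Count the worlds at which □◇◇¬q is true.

1: successors {1}; ◇◇¬q there: 1:T. ✓
3: no successors, so □◇◇¬q holds vacuously. ✓
6: no successors, so □◇◇¬q holds vacuously. ✓
7: successors {7}; ◇◇¬q there: 7:F. ✗
Satisfying worlds: {1, 3, 6}.

3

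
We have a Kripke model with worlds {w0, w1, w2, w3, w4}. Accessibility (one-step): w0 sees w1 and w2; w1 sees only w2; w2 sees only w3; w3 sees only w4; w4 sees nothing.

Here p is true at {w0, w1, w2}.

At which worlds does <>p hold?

w0: successors {w1, w2}; p there: w1:T, w2:T. ✓
w1: successors {w2}; p there: w2:T. ✓
w2: successors {w3}; p there: w3:F. ✗
w3: successors {w4}; p there: w4:F. ✗
w4: no successors, so <>p fails. ✗

{w0, w1}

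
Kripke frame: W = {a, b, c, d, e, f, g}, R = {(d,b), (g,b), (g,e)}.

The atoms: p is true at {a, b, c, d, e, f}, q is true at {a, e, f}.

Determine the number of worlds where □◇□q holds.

5

a: no successors, so □◇□q holds vacuously. ✓
b: no successors, so □◇□q holds vacuously. ✓
c: no successors, so □◇□q holds vacuously. ✓
d: successors {b}; ◇□q there: b:F. ✗
e: no successors, so □◇□q holds vacuously. ✓
f: no successors, so □◇□q holds vacuously. ✓
g: successors {b, e}; ◇□q there: b:F, e:F. ✗
Satisfying worlds: {a, b, c, e, f}.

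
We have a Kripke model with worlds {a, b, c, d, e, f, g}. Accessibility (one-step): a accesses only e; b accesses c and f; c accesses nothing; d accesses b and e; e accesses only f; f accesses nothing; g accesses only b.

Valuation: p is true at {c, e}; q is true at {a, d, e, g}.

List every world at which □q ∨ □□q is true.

{a, b, c, e, f}

a: □q is T, □□q is F. ✓
b: □q is F, □□q is T. ✓
c: □q is T, □□q is T. ✓
d: □q is F, □□q is F. ✗
e: □q is F, □□q is T. ✓
f: □q is T, □□q is T. ✓
g: □q is F, □□q is F. ✗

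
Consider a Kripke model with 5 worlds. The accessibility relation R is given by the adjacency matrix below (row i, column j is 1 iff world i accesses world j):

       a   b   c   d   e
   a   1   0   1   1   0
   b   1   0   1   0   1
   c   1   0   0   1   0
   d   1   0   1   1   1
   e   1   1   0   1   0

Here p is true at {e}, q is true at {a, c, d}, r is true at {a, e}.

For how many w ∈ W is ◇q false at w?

a: successors {a, c, d}; q there: a:T, c:T, d:T. ✓
b: successors {a, c, e}; q there: a:T, c:T, e:F. ✓
c: successors {a, d}; q there: a:T, d:T. ✓
d: successors {a, c, d, e}; q there: a:T, c:T, d:T, e:F. ✓
e: successors {a, b, d}; q there: a:T, b:F, d:T. ✓
Satisfying worlds: {a, b, c, d, e}.
So ◇q fails at the other 0 worlds.

0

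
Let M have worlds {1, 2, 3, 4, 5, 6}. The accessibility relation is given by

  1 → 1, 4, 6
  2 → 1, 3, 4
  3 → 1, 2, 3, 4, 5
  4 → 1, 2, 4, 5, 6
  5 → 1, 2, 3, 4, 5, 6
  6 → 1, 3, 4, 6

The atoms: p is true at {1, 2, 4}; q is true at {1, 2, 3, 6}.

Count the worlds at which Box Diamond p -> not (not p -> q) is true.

1: Box Diamond p is T, not (not p -> q) is F. ✗
2: Box Diamond p is T, not (not p -> q) is F. ✗
3: Box Diamond p is T, not (not p -> q) is F. ✗
4: Box Diamond p is T, not (not p -> q) is F. ✗
5: Box Diamond p is T, not (not p -> q) is T. ✓
6: Box Diamond p is T, not (not p -> q) is F. ✗
Satisfying worlds: {5}.

1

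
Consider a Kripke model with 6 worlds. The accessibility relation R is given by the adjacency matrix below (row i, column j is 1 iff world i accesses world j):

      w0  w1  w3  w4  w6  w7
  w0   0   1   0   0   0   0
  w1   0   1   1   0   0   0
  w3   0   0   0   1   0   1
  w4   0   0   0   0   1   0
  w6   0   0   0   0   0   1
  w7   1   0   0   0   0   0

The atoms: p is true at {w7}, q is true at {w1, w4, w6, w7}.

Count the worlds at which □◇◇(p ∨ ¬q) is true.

w0: successors {w1}; ◇◇(p ∨ ¬q) there: w1:T. ✓
w1: successors {w1, w3}; ◇◇(p ∨ ¬q) there: w1:T, w3:T. ✓
w3: successors {w4, w7}; ◇◇(p ∨ ¬q) there: w4:T, w7:F. ✗
w4: successors {w6}; ◇◇(p ∨ ¬q) there: w6:T. ✓
w6: successors {w7}; ◇◇(p ∨ ¬q) there: w7:F. ✗
w7: successors {w0}; ◇◇(p ∨ ¬q) there: w0:T. ✓
Satisfying worlds: {w0, w1, w4, w7}.

4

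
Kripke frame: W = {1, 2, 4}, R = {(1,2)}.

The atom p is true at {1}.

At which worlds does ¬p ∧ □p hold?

1: ¬p is F, □p is F. ✗
2: ¬p is T, □p is T. ✓
4: ¬p is T, □p is T. ✓

{2, 4}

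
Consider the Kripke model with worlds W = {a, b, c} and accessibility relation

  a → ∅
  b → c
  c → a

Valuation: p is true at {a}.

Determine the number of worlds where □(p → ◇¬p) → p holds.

2

a: □(p → ◇¬p) is T, p is T. ✓
b: □(p → ◇¬p) is T, p is F. ✗
c: □(p → ◇¬p) is F, p is F. ✓
Satisfying worlds: {a, c}.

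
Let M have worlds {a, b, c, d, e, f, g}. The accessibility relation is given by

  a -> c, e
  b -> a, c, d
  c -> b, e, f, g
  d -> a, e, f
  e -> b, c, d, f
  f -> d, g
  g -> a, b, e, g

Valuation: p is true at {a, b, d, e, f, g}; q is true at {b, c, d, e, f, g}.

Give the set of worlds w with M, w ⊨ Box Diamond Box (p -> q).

a: successors {c, e}; Diamond Box (p -> q) there: c:T, e:T. ✓
b: successors {a, c, d}; Diamond Box (p -> q) there: a:T, c:T, d:T. ✓
c: successors {b, e, f, g}; Diamond Box (p -> q) there: b:T, e:T, f:F, g:T. ✗
d: successors {a, e, f}; Diamond Box (p -> q) there: a:T, e:T, f:F. ✗
e: successors {b, c, d, f}; Diamond Box (p -> q) there: b:T, c:T, d:T, f:F. ✗
f: successors {d, g}; Diamond Box (p -> q) there: d:T, g:T. ✓
g: successors {a, b, e, g}; Diamond Box (p -> q) there: a:T, b:T, e:T, g:T. ✓

{a, b, f, g}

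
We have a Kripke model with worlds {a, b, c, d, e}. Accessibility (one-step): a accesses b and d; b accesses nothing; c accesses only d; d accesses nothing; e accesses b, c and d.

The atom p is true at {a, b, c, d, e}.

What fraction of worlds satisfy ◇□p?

3/5

a: successors {b, d}; □p there: b:T, d:T. ✓
b: no successors, so ◇□p fails. ✗
c: successors {d}; □p there: d:T. ✓
d: no successors, so ◇□p fails. ✗
e: successors {b, c, d}; □p there: b:T, c:T, d:T. ✓
That's 3 of 5 worlds, so 3/5.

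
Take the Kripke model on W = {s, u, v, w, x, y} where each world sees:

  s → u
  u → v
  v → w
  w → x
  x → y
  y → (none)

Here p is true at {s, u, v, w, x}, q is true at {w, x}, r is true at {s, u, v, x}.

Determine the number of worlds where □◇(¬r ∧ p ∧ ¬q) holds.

s: successors {u}; ◇(¬r ∧ p ∧ ¬q) there: u:F. ✗
u: successors {v}; ◇(¬r ∧ p ∧ ¬q) there: v:F. ✗
v: successors {w}; ◇(¬r ∧ p ∧ ¬q) there: w:F. ✗
w: successors {x}; ◇(¬r ∧ p ∧ ¬q) there: x:F. ✗
x: successors {y}; ◇(¬r ∧ p ∧ ¬q) there: y:F. ✗
y: no successors, so □◇(¬r ∧ p ∧ ¬q) holds vacuously. ✓
Satisfying worlds: {y}.

1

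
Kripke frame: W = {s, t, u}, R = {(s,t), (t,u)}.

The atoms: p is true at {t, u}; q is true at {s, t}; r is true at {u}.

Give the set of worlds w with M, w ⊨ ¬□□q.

{s}

s: □□q is F. ✓
t: □□q is T. ✗
u: □□q is T. ✗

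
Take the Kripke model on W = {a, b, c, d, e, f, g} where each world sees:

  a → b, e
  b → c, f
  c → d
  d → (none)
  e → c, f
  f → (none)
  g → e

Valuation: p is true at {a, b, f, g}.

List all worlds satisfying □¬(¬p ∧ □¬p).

a: successors {b, e}; ¬(¬p ∧ □¬p) there: b:T, e:T. ✓
b: successors {c, f}; ¬(¬p ∧ □¬p) there: c:F, f:T. ✗
c: successors {d}; ¬(¬p ∧ □¬p) there: d:F. ✗
d: no successors, so □¬(¬p ∧ □¬p) holds vacuously. ✓
e: successors {c, f}; ¬(¬p ∧ □¬p) there: c:F, f:T. ✗
f: no successors, so □¬(¬p ∧ □¬p) holds vacuously. ✓
g: successors {e}; ¬(¬p ∧ □¬p) there: e:T. ✓

{a, d, f, g}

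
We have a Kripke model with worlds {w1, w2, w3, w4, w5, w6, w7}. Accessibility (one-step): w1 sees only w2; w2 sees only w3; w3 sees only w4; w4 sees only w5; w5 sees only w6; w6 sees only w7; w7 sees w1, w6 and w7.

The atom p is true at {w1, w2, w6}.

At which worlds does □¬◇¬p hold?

w1: successors {w2}; ¬◇¬p there: w2:F. ✗
w2: successors {w3}; ¬◇¬p there: w3:F. ✗
w3: successors {w4}; ¬◇¬p there: w4:F. ✗
w4: successors {w5}; ¬◇¬p there: w5:T. ✓
w5: successors {w6}; ¬◇¬p there: w6:F. ✗
w6: successors {w7}; ¬◇¬p there: w7:F. ✗
w7: successors {w1, w6, w7}; ¬◇¬p there: w1:T, w6:F, w7:F. ✗

{w4}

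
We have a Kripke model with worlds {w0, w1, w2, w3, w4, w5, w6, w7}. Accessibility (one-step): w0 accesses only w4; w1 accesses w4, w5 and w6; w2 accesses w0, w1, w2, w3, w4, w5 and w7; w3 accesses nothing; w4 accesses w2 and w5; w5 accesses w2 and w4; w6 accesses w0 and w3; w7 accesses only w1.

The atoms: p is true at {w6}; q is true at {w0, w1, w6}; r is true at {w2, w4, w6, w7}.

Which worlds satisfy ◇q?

{w1, w2, w6, w7}

w0: successors {w4}; q there: w4:F. ✗
w1: successors {w4, w5, w6}; q there: w4:F, w5:F, w6:T. ✓
w2: successors {w0, w1, w2, w3, w4, w5, w7}; q there: w0:T, w1:T, w2:F, w3:F, w4:F, w5:F, w7:F. ✓
w3: no successors, so ◇q fails. ✗
w4: successors {w2, w5}; q there: w2:F, w5:F. ✗
w5: successors {w2, w4}; q there: w2:F, w4:F. ✗
w6: successors {w0, w3}; q there: w0:T, w3:F. ✓
w7: successors {w1}; q there: w1:T. ✓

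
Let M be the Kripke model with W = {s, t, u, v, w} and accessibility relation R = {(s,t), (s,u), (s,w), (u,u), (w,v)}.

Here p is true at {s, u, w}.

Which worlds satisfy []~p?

{t, v, w}

s: successors {t, u, w}; ~p there: t:T, u:F, w:F. ✗
t: no successors, so []~p holds vacuously. ✓
u: successors {u}; ~p there: u:F. ✗
v: no successors, so []~p holds vacuously. ✓
w: successors {v}; ~p there: v:T. ✓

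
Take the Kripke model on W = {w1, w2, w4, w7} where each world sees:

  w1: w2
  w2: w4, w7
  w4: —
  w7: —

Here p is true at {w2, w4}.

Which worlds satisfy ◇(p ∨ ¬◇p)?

w1: successors {w2}; p ∨ ¬◇p there: w2:T. ✓
w2: successors {w4, w7}; p ∨ ¬◇p there: w4:T, w7:T. ✓
w4: no successors, so ◇(p ∨ ¬◇p) fails. ✗
w7: no successors, so ◇(p ∨ ¬◇p) fails. ✗

{w1, w2}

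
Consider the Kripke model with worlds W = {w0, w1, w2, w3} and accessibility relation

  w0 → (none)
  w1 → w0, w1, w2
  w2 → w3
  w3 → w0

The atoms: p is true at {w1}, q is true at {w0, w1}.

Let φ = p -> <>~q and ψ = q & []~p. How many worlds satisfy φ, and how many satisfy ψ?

4 and 1

For p -> <>~q:
w0: p is F, <>~q is F. ✓
w1: p is T, <>~q is T. ✓
w2: p is F, <>~q is T. ✓
w3: p is F, <>~q is F. ✓
— 4 worlds.
For q & []~p:
w0: q is T, []~p is T. ✓
w1: q is T, []~p is F. ✗
w2: q is F, []~p is T. ✗
w3: q is F, []~p is T. ✗
— 1 world.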